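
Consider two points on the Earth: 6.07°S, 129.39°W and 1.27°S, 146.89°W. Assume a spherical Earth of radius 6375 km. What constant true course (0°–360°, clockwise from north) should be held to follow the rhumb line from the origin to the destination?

285.4°

Δψ = ln[tan(π/4+φ₂/2)/tan(π/4+φ₁/2)] = +0.0840
Δλ = -0.3054 rad (taken the short way round)
course = atan2(Δλ, Δψ) = 285.37°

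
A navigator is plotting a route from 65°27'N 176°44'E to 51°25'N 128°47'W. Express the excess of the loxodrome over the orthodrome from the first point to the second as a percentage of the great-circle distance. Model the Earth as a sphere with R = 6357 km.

2.9%

Great circle: σ = 0.5324 rad → d_gc = Rσ = 3384.8 km
Rhumb: Δφ = -0.2449, Δλ = +0.9509, Δψ = -0.4755, q = Δφ/Δψ = 0.5151 → d_rh = R√(Δφ²+q²Δλ²) = 3481.5 km
Excess = (3481.5 − 3384.8) / 3384.8 = 96.7 / 3384.8 = 2.86% ≈ 2.9%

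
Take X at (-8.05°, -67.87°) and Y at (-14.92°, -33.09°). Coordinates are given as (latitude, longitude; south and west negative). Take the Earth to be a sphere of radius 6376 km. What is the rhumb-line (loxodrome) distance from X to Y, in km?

Δψ = ln[tan(π/4+φ₂/2)/tan(π/4+φ₁/2)] = -0.1224;  Δφ = -0.1199 rad,  Δλ = +0.6070 rad
q = Δφ/Δψ = 0.9793
d = R·√(Δφ² + q²Δλ²) = 6376·0.60646 = 3867 km

3867 km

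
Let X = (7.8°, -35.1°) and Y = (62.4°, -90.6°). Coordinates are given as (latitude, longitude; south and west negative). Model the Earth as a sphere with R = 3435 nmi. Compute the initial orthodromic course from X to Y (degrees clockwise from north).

N = sin Δλ·cos φ₂ = -0.3818;  D = cos φ₁ sin φ₂ − sin φ₁ cos φ₂ cos Δλ = +0.8424
initial course = atan2(N, D) = 335.62°

335.6°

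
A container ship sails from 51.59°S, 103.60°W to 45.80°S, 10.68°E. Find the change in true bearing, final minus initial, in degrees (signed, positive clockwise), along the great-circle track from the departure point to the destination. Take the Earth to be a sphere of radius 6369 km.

-98.7°

At departure: θ₁ = atan2(sin Δλ cos φ₂, cos φ₁ sin φ₂ − sin φ₁ cos φ₂ cos Δλ) = 136.52°
At arrival: θ₂ = atan2(sin Δλ cos φ₁, −cos φ₂ sin φ₁ + sin φ₂ cos φ₁ cos Δλ) = 37.83°
Δθ = θ₂ − θ₁ = -98.7°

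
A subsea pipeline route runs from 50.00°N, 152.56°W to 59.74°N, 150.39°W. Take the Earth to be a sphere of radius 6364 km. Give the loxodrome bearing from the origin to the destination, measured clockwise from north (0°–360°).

Meridional parts: M(φ₁)=+1.0107, M(φ₂)=+1.3079 → ΔM = +0.2972;  Δλ = +0.0379 rad
tan C = Δλ / ΔM = +0.1274 → C = 7.26°

7.3°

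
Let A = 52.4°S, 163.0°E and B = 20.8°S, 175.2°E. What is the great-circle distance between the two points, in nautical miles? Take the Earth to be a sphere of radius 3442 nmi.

1981 nmi

Haversine: a = sin²(Δφ/2)+cos φ₁ cos φ₂ sin²(Δλ/2) = 0.08058;  σ = 2·atan2(√a,√(1−a))
σ = 32.982° → d = Rσ = 3442·0.57564 = 1981 nmi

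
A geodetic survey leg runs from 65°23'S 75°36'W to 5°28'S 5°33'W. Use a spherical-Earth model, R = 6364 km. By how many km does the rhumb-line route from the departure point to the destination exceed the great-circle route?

232 km

Great circle: cos σ = sin φ₁ sin φ₂ + cos φ₁ cos φ₂ cos Δλ,  σ = 1.3407 rad → d_gc = 8532.1 km
Rhumb line: Δψ = +1.4268, q = Δφ/Δψ = 0.7329, d_rh = R√(Δφ²+q²Δλ²) = 8764.1 km
Excess = 8764.1 − 8532.1 = 232.0 ≈ 232 km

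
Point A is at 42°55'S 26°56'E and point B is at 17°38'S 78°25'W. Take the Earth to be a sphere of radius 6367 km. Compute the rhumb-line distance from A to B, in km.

10359 km

Rhumb course C = atan2(Δλ, Δψ) with Δψ = ln[tan(π/4+φ₂/2)/tan(π/4+φ₁/2)] = +0.5181, Δλ = -1.8387 → C = 285.74°
d = R·|Δφ| / |cos C| = 6367·0.44128 / 0.27122 = 10359 km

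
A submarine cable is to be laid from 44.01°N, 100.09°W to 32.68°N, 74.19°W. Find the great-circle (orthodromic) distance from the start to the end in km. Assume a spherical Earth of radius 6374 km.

2572 km

Haversine: a = sin²(Δφ/2)+cos φ₁ cos φ₂ sin²(Δλ/2) = 0.04015;  σ = 2·atan2(√a,√(1−a))
σ = 23.117° → d = Rσ = 6374·0.40346 = 2572 km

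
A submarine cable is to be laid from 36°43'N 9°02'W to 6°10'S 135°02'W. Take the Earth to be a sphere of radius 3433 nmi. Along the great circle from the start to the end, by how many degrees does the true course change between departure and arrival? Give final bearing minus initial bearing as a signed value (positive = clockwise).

Initial bearing θ₁ = atan2(sin Δλ cos φ₂, cos φ₁ sin φ₂ − sin φ₁ cos φ₂ cos Δλ) = 288.12°
Final bearing θ₂ = (initial bearing from the destination back to the start) + 180° = 230.02°
Δθ = θ₂ − θ₁ = -58.1°

-58.1°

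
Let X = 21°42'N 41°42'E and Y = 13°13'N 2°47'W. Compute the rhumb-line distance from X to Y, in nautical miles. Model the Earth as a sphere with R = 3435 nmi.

2592 nmi

Rhumb course C = atan2(Δλ, Δψ) with Δψ = ln[tan(π/4+φ₂/2)/tan(π/4+φ₁/2)] = -0.1554, Δλ = -0.7764 → C = 258.68°
d = R·|Δφ| / |cos C| = 3435·0.14806 / 0.19624 = 2592 nmi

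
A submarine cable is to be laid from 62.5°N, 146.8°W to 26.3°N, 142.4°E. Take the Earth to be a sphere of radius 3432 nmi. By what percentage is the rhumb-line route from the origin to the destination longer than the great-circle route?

Great circle: σ = 1.0132 rad → d_gc = Rσ = 3477.3 nmi
Rhumb: Δφ = -0.6318, Δλ = -1.2357, Δψ = -0.9317, q = Δφ/Δψ = 0.6781 → d_rh = R√(Δφ²+q²Δλ²) = 3601.8 nmi
Excess = (3601.8 − 3477.3) / 3477.3 = 124.5 / 3477.3 = 3.58% ≈ 3.6%

3.6%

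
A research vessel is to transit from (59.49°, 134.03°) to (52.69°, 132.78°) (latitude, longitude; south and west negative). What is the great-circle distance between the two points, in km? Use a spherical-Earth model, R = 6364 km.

cos σ = sin φ₁ sin φ₂ + cos φ₁ cos φ₂ cos Δλ
      = sin(59.49°)sin(52.69°) + cos(59.49°)cos(52.69°)cos(-1.25°) = 0.9929
σ = 6.835° → d = Rσ = 6364·0.11930 = 759 km

759 km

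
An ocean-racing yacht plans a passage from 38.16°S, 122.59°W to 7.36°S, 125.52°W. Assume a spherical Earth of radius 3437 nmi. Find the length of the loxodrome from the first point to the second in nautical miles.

Δψ = ln[tan(π/4+φ₂/2)/tan(π/4+φ₁/2)] = +0.5927;  Δφ = +0.5376 rad,  Δλ = -0.0511 rad
q = Δφ/Δψ = 0.9069
d = R·√(Δφ² + q²Δλ²) = 3437·0.53956 = 1854 nmi

1854 nmi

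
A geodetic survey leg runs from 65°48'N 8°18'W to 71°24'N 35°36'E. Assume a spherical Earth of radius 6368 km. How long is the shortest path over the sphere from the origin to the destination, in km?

cos σ = sin φ₁ sin φ₂ + cos φ₁ cos φ₂ cos Δλ
      = sin(65.80°)sin(71.40°) + cos(65.80°)cos(71.40°)cos(43.90°) = 0.9587
σ = 16.526° → d = Rσ = 6368·0.28844 = 1837 km

1837 km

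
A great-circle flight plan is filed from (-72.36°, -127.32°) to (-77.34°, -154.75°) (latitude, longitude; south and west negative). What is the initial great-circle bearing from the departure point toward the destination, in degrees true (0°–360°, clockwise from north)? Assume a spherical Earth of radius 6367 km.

θ = atan2( sin Δλ·cos φ₂ ,  cos φ₁ sin φ₂ − sin φ₁ cos φ₂ cos Δλ )
  = atan2(-0.1010, -0.1103) = 222.47°

222.5°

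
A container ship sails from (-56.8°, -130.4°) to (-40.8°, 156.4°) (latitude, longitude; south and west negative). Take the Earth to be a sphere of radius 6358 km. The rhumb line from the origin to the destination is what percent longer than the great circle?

Great circle: σ = 0.8412 rad → d_gc = Rσ = 5348.4 km
Rhumb: Δφ = +0.2793, Δλ = -1.2776, Δψ = +0.4290, q = Δφ/Δψ = 0.6509 → d_rh = R√(Δφ²+q²Δλ²) = 5577.2 km
Excess = (5577.2 − 5348.4) / 5348.4 = 228.8 / 5348.4 = 4.28% ≈ 4.3%

4.3%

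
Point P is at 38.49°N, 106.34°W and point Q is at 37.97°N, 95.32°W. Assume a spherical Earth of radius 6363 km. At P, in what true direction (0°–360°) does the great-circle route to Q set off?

N = sin Δλ·cos φ₂ = +0.1507;  D = cos φ₁ sin φ₂ − sin φ₁ cos φ₂ cos Δλ = -0.0000
initial course = atan2(N, D) = 90.01°

90.0°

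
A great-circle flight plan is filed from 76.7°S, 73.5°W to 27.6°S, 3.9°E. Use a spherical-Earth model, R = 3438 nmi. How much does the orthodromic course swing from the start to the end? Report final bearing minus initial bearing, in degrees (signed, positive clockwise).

-69.6°

At departure: θ₁ = atan2(sin Δλ cos φ₂, cos φ₁ sin φ₂ − sin φ₁ cos φ₂ cos Δλ) = 84.61°
At arrival: θ₂ = atan2(sin Δλ cos φ₁, −cos φ₂ sin φ₁ + sin φ₂ cos φ₁ cos Δλ) = 14.98°
Δθ = θ₂ − θ₁ = -69.6°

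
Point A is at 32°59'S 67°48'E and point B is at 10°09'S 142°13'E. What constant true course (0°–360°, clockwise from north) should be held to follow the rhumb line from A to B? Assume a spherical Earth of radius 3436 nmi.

Meridional parts: M(φ₁)=-0.6104, M(φ₂)=-0.1781 → ΔM = +0.4323;  Δλ = +1.2988 rad
tan C = Δλ / ΔM = +3.0045 → C = 71.59°

71.6°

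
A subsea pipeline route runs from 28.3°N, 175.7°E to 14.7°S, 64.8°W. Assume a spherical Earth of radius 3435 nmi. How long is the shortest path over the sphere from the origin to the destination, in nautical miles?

cos σ = sin φ₁ sin φ₂ + cos φ₁ cos φ₂ cos Δλ
      = sin(28.30°)sin(-14.70°) + cos(28.30°)cos(-14.70°)cos(119.50°) = -0.5397
σ = 122.662° → d = Rσ = 3435·2.14085 = 7354 nmi

7354 nmi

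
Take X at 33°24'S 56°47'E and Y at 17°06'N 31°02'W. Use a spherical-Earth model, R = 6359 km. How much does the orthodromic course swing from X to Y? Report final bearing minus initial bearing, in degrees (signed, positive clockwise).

Initial bearing θ₁ = atan2(sin Δλ cos φ₂, cos φ₁ sin φ₂ − sin φ₁ cos φ₂ cos Δλ) = 285.54°
Final bearing θ₂ = (initial bearing from the destination back to the start) + 180° = 302.70°
Δθ = θ₂ − θ₁ = +17.2°

+17.2°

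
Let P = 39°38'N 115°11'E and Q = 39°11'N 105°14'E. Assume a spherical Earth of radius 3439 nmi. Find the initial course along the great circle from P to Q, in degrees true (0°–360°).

269.8°

N = sin Δλ·cos φ₂ = -0.1339;  D = cos φ₁ sin φ₂ − sin φ₁ cos φ₂ cos Δλ = -0.0004
initial course = atan2(N, D) = 269.82°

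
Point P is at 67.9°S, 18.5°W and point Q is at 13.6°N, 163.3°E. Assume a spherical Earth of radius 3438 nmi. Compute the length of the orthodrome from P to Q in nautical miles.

cos σ = sin φ₁ sin φ₂ + cos φ₁ cos φ₂ cos Δλ
      = sin(-67.90°)sin(13.60°) + cos(-67.90°)cos(13.60°)cos(-178.20°) = -0.5834
σ = 125.687° → d = Rσ = 3438·2.19366 = 7542 nmi

7542 nmi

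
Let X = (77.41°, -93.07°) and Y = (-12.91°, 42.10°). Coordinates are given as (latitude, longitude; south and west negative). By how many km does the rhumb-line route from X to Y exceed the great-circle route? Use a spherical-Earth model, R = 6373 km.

1580 km

Great circle: cos σ = sin φ₁ sin φ₂ + cos φ₁ cos φ₂ cos Δλ,  σ = 1.9484 rad → d_gc = 12417.4 km
Rhumb line: Δψ = -2.4317, q = Δφ/Δψ = 0.6483, d_rh = R√(Δφ²+q²Δλ²) = 13997.3 km
Excess = 13997.3 − 12417.4 = 1579.9 ≈ 1580 km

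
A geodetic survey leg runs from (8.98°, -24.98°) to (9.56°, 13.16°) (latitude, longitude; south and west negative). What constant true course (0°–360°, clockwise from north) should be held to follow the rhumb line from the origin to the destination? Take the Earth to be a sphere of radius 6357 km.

Meridional parts: M(φ₁)=+0.1574, M(φ₂)=+0.1676 → ΔM = +0.0103;  Δλ = +0.6657 rad
tan C = Δλ / ΔM = +64.8995 → C = 89.12°

89.1°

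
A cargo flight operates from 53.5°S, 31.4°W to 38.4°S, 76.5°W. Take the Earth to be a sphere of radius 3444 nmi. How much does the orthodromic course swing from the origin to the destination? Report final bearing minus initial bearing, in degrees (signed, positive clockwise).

Initial bearing θ₁ = atan2(sin Δλ cos φ₂, cos φ₁ sin φ₂ − sin φ₁ cos φ₂ cos Δλ) = 277.72°
Final bearing θ₂ = (initial bearing from the destination back to the start) + 180° = 311.22°
Δθ = θ₂ − θ₁ = +33.5°

+33.5°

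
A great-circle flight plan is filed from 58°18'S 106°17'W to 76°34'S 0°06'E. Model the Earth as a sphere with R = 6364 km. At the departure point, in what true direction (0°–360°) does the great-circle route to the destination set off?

158.5°

θ = atan2( sin Δλ·cos φ₂ ,  cos φ₁ sin φ₂ − sin φ₁ cos φ₂ cos Δλ )
  = atan2(+0.2229, -0.5668) = 158.54°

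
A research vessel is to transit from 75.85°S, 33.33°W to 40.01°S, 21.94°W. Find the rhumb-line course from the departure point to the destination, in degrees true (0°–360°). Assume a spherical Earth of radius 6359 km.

Meridional parts: M(φ₁)=-2.0866, M(φ₂)=-0.7631 → ΔM = +1.3234;  Δλ = +0.1988 rad
tan C = Δλ / ΔM = +0.1502 → C = 8.54°

8.5°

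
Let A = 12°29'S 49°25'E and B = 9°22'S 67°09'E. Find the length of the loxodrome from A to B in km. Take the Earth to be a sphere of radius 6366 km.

Δψ = ln[tan(π/4+φ₂/2)/tan(π/4+φ₁/2)] = +0.0554;  Δφ = +0.0544 rad,  Δλ = +0.3095 rad
q = Δφ/Δψ = 0.9817
d = R·√(Δφ² + q²Δλ²) = 6366·0.30869 = 1965 km

1965 km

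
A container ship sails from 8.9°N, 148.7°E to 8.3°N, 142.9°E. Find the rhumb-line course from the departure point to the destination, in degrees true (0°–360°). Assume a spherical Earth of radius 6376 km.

Δψ = ln[tan(π/4+φ₂/2)/tan(π/4+φ₁/2)] = -0.0106
Δλ = -0.1012 rad (taken the short way round)
course = atan2(Δλ, Δψ) = 264.03°

264.0°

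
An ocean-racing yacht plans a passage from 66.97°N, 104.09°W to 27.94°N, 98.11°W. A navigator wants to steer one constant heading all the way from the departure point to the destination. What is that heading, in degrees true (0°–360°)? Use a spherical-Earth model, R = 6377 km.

174.5°

Meridional parts: M(φ₁)=+1.5910, M(φ₂)=+0.5082 → ΔM = -1.0828;  Δλ = +0.1044 rad
tan C = Δλ / ΔM = -0.0964 → C = 174.49°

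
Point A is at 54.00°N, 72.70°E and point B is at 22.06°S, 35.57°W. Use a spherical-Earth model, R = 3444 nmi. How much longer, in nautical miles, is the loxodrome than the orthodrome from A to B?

Great circle: cos σ = sin φ₁ sin φ₂ + cos φ₁ cos φ₂ cos Δλ,  σ = 2.0653 rad → d_gc = 7113.0 nmi
Rhumb line: Δψ = -1.5191, q = Δφ/Δψ = 0.8739, d_rh = R√(Δφ²+q²Δλ²) = 7297.1 nmi
Excess = 7297.1 − 7113.0 = 184.1 ≈ 184 nmi

184 nmi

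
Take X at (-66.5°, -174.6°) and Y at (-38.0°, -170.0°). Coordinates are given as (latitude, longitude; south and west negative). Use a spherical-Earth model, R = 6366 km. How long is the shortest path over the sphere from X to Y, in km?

3180 km

cos σ = sin φ₁ sin φ₂ + cos φ₁ cos φ₂ cos Δλ
      = sin(-66.50°)sin(-38.00°) + cos(-66.50°)cos(-38.00°)cos(4.60°) = 0.8778
σ = 28.621° → d = Rσ = 6366·0.49954 = 3180 km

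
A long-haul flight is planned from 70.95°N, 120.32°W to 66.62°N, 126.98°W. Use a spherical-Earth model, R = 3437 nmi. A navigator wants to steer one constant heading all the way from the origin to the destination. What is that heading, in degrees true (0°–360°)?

Δψ = ln[tan(π/4+φ₂/2)/tan(π/4+φ₁/2)] = -0.2096
Δλ = -0.1162 rad (taken the short way round)
course = atan2(Δλ, Δψ) = 209.02°

209.0°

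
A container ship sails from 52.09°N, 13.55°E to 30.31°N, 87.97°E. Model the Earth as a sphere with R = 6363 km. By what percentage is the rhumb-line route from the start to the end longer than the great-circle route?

Great circle: σ = 0.9996 rad → d_gc = Rσ = 6360.4 km
Rhumb: Δφ = -0.3801, Δλ = +1.2989, Δψ = -0.5132, q = Δφ/Δψ = 0.7408 → d_rh = R√(Δφ²+q²Δλ²) = 6582.8 km
Excess = (6582.8 − 6360.4) / 6360.4 = 222.4 / 6360.4 = 3.50% ≈ 3.5%

3.5%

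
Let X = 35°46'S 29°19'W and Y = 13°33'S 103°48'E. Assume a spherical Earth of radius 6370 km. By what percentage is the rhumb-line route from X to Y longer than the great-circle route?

7.2%

Great circle: σ = 1.9847 rad → d_gc = Rσ = 12642.7 km
Rhumb: Δφ = +0.3878, Δλ = +2.3233, Δψ = +0.4305, q = Δφ/Δψ = 0.9007 → d_rh = R√(Δφ²+q²Δλ²) = 13556.3 km
Excess = (13556.3 − 12642.7) / 12642.7 = 913.6 / 12642.7 = 7.23% ≈ 7.2%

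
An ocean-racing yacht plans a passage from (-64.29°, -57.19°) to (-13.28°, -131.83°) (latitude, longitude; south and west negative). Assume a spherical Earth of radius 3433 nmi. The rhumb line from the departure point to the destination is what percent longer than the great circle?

Great circle: σ = 1.2463 rad → d_gc = Rσ = 4278.6 nmi
Rhumb: Δφ = +0.8903, Δλ = -1.3027, Δψ = +1.2436, q = Δφ/Δψ = 0.7159 → d_rh = R√(Δφ²+q²Δλ²) = 4426.2 nmi
Excess = (4426.2 − 4278.6) / 4278.6 = 147.6 / 4278.6 = 3.4497% ≈ 3.4%

3.4%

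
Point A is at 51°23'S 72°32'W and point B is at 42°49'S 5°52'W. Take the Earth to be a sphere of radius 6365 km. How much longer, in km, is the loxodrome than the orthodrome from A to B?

164 km

Great circle: cos σ = sin φ₁ sin φ₂ + cos φ₁ cos φ₂ cos Δλ,  σ = 0.7779 rad → d_gc = 4951.5 km
Rhumb line: Δψ = +0.2203, q = Δφ/Δψ = 0.6786, d_rh = R√(Δφ²+q²Δλ²) = 5115.1 km
Excess = 5115.1 − 4951.5 = 163.6 ≈ 164 km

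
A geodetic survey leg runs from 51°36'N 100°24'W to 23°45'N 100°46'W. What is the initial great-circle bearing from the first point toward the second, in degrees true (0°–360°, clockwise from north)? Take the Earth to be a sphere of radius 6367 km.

θ = atan2( sin Δλ·cos φ₂ ,  cos φ₁ sin φ₂ − sin φ₁ cos φ₂ cos Δλ )
  = atan2(-0.0059, -0.4671) = 180.72°

180.7°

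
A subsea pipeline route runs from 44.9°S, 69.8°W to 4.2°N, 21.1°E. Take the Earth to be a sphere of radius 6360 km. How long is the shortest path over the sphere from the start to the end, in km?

10390 km

cos σ = sin φ₁ sin φ₂ + cos φ₁ cos φ₂ cos Δλ
      = sin(-44.90°)sin(4.20°) + cos(-44.90°)cos(4.20°)cos(90.90°) = -0.0628
σ = 93.600° → d = Rσ = 6360·1.63363 = 10390 km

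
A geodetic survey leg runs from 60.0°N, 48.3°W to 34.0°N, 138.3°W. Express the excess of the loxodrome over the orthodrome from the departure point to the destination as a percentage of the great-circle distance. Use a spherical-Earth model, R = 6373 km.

Great circle: σ = 1.0653 rad → d_gc = Rσ = 6788.9 km
Rhumb: Δφ = -0.4538, Δλ = -1.5708, Δψ = -0.6853, q = Δφ/Δψ = 0.6622 → d_rh = R√(Δφ²+q²Δλ²) = 7232.2 km
Excess = (7232.2 − 6788.9) / 6788.9 = 443.3 / 6788.9 = 6.53% ≈ 6.5%

6.5%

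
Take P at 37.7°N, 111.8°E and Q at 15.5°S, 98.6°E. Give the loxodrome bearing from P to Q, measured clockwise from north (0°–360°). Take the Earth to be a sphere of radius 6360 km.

193.2°

Δψ = ln[tan(π/4+φ₂/2)/tan(π/4+φ₁/2)] = -0.9852
Δλ = -0.2304 rad (taken the short way round)
course = atan2(Δλ, Δψ) = 193.16°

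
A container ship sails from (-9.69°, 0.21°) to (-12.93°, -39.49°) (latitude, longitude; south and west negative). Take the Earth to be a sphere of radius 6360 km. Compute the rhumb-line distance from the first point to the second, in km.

4336 km

Δψ = ln[tan(π/4+φ₂/2)/tan(π/4+φ₁/2)] = -0.0577;  Δφ = -0.0565 rad,  Δλ = -0.6929 rad
q = Δφ/Δψ = 0.9804
d = R·√(Δφ² + q²Δλ²) = 6360·0.68169 = 4336 km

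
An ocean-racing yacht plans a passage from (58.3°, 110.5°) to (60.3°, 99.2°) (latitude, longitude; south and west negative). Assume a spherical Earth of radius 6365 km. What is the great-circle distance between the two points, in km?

Haversine: a = sin²(Δφ/2)+cos φ₁ cos φ₂ sin²(Δλ/2) = 0.00283;  σ = 2·atan2(√a,√(1−a))
σ = 6.097° → d = Rσ = 6365·0.10641 = 677 km

677 km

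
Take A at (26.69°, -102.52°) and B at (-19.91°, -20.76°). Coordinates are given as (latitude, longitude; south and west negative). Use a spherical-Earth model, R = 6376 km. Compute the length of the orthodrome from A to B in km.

cos σ = sin φ₁ sin φ₂ + cos φ₁ cos φ₂ cos Δλ
      = sin(26.69°)sin(-19.91°) + cos(26.69°)cos(-19.91°)cos(81.76°) = -0.0326
σ = 91.866° → d = Rσ = 6376·1.60337 = 10223 km

10223 km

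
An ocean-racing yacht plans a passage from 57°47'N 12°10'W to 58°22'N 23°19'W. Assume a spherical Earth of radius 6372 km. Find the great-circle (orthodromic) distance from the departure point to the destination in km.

Haversine: a = sin²(Δφ/2)+cos φ₁ cos φ₂ sin²(Δλ/2) = 0.00266;  σ = 2·atan2(√a,√(1−a))
σ = 5.918° → d = Rσ = 6372·0.10329 = 658 km

658 km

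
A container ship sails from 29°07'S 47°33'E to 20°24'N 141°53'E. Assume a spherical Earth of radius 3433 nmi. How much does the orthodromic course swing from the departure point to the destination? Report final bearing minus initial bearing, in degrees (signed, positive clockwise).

-10.3°

Initial bearing θ₁ = atan2(sin Δλ cos φ₂, cos φ₁ sin φ₂ − sin φ₁ cos φ₂ cos Δλ) = 73.88°
Final bearing θ₂ = (initial bearing from the destination back to the start) + 180° = 63.57°
Δθ = θ₂ − θ₁ = -10.3°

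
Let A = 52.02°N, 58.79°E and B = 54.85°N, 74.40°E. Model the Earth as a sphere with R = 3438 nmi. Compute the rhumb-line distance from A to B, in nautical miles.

583 nmi

Rhumb course C = atan2(Δλ, Δψ) with Δψ = ln[tan(π/4+φ₂/2)/tan(π/4+φ₁/2)] = +0.0829, Δλ = +0.2724 → C = 73.07°
d = R·|Δφ| / |cos C| = 3438·0.04939 / 0.29126 = 583 nmi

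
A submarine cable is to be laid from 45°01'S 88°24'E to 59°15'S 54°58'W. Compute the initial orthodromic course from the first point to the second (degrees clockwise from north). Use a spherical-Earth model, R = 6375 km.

θ = atan2( sin Δλ·cos φ₂ ,  cos φ₁ sin φ₂ − sin φ₁ cos φ₂ cos Δλ )
  = atan2(-0.3051, -0.8977) = 198.77°

198.8°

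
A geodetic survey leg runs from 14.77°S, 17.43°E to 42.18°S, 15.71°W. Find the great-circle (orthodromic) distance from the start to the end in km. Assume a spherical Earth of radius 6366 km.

Haversine: a = sin²(Δφ/2)+cos φ₁ cos φ₂ sin²(Δλ/2) = 0.11441;  σ = 2·atan2(√a,√(1−a))
σ = 39.540° → d = Rσ = 6366·0.69011 = 4393 km

4393 km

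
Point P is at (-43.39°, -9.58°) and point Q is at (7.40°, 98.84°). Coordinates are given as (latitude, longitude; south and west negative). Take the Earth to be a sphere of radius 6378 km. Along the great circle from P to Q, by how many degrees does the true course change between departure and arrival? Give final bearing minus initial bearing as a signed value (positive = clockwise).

-50.8°

Initial bearing θ₁ = atan2(sin Δλ cos φ₂, cos φ₁ sin φ₂ − sin φ₁ cos φ₂ cos Δλ) = 97.37°
Final bearing θ₂ = (initial bearing from the destination back to the start) + 180° = 46.61°
Δθ = θ₂ − θ₁ = -50.8°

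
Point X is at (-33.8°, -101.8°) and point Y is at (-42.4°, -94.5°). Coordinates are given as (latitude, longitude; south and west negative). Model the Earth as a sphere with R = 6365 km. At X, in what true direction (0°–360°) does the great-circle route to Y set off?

148.5°

θ = atan2( sin Δλ·cos φ₂ ,  cos φ₁ sin φ₂ − sin φ₁ cos φ₂ cos Δλ )
  = atan2(+0.0938, -0.1529) = 148.46°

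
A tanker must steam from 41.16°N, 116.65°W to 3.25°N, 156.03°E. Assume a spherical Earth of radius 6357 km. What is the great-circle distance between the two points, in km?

9525 km

Haversine: a = sin²(Δφ/2)+cos φ₁ cos φ₂ sin²(Δλ/2) = 0.46377;  σ = 2·atan2(√a,√(1−a))
σ = 85.845° → d = Rσ = 6357·1.49827 = 9525 km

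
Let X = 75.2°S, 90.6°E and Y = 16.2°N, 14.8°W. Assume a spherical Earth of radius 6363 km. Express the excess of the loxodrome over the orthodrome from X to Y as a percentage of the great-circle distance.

Great circle: σ = 1.9123 rad → d_gc = Rσ = 12167.8 km
Rhumb: Δφ = +1.5952, Δλ = -1.8396, Δψ = +2.3278, q = Δφ/Δψ = 0.6853 → d_rh = R√(Δφ²+q²Δλ²) = 12937.5 km
Excess = (12937.5 − 12167.8) / 12167.8 = 769.7 / 12167.8 = 6.33% ≈ 6.3%

6.3%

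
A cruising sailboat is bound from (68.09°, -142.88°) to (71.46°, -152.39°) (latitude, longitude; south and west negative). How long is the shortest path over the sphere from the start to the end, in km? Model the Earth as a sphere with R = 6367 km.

522 km

cos σ = sin φ₁ sin φ₂ + cos φ₁ cos φ₂ cos Δλ
      = sin(68.09°)sin(71.46°) + cos(68.09°)cos(71.46°)cos(-9.51°) = 0.9966
σ = 4.698° → d = Rσ = 6367·0.08200 = 522 km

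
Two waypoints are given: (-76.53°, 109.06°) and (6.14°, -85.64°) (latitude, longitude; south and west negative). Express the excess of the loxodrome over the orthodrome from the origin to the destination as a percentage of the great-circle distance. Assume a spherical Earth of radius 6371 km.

Great circle: σ = 1.9050 rad → d_gc = Rσ = 12136.9 km
Rhumb: Δφ = +1.4429, Δλ = +2.8850, Δψ = +2.2437, q = Δφ/Δψ = 0.6431 → d_rh = R√(Δφ²+q²Δλ²) = 14974.0 km
Excess = (14974.0 − 12136.9) / 12136.9 = 2837.1 / 12136.9 = 23.38% ≈ 23.4%

23.4%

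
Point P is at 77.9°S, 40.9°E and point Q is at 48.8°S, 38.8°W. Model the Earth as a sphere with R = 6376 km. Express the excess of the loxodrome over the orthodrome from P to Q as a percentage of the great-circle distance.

6.7%

Great circle: σ = 0.7069 rad → d_gc = Rσ = 4507.1 km
Rhumb: Δφ = +0.5079, Δλ = -1.3910, Δψ = +1.2659, q = Δφ/Δψ = 0.4012 → d_rh = R√(Δφ²+q²Δλ²) = 4811.2 km
Excess = (4811.2 − 4507.1) / 4507.1 = 304.1 / 4507.1 = 6.747% ≈ 6.7%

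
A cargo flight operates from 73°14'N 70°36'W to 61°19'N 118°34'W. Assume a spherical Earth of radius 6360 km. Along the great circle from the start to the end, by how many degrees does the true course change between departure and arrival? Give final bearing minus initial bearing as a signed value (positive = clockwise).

-44.8°

Initial bearing θ₁ = atan2(sin Δλ cos φ₂, cos φ₁ sin φ₂ − sin φ₁ cos φ₂ cos Δλ) = 261.29°
Final bearing θ₂ = (initial bearing from the destination back to the start) + 180° = 216.45°
Δθ = θ₂ − θ₁ = -44.8°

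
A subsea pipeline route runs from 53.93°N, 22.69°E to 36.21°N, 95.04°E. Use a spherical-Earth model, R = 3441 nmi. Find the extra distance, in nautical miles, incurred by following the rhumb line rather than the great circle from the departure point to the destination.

Great circle: cos σ = sin φ₁ sin φ₂ + cos φ₁ cos φ₂ cos Δλ,  σ = 0.9001 rad → d_gc = 3097.2 nmi
Rhumb line: Δψ = -0.4433, q = Δφ/Δψ = 0.6977, d_rh = R√(Δφ²+q²Δλ²) = 3212.9 nmi
Excess = 3212.9 − 3097.2 = 115.7 ≈ 116 nmi

116 nmi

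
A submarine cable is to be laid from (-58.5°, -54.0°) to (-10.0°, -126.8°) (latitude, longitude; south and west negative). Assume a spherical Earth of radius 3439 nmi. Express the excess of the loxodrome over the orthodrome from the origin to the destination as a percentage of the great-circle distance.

Great circle: σ = 1.2659 rad → d_gc = Rσ = 4353.3 nmi
Rhumb: Δφ = +0.8465, Δλ = -1.2706, Δψ = +1.0903, q = Δφ/Δψ = 0.7764 → d_rh = R√(Δφ²+q²Δλ²) = 4470.2 nmi
Excess = (4470.2 − 4353.3) / 4353.3 = 116.9 / 4353.3 = 2.69% ≈ 2.7%

2.7%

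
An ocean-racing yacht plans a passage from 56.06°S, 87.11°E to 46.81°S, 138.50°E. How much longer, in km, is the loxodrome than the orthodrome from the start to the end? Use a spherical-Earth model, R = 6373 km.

Great circle: cos σ = sin φ₁ sin φ₂ + cos φ₁ cos φ₂ cos Δλ,  σ = 0.5674 rad → d_gc = 3615.8 km
Rhumb line: Δψ = +0.2601, q = Δφ/Δψ = 0.6206, d_rh = R√(Δφ²+q²Δλ²) = 3693.5 km
Excess = 3693.5 − 3615.8 = 77.7 ≈ 78 km

78 km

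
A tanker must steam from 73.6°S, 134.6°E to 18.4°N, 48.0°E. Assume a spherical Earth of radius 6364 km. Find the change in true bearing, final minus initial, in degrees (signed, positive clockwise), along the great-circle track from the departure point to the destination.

+64.3°

Initial bearing θ₁ = atan2(sin Δλ cos φ₂, cos φ₁ sin φ₂ − sin φ₁ cos φ₂ cos Δλ) = 278.59°
Final bearing θ₂ = (initial bearing from the destination back to the start) + 180° = 342.89°
Δθ = θ₂ − θ₁ = +64.3°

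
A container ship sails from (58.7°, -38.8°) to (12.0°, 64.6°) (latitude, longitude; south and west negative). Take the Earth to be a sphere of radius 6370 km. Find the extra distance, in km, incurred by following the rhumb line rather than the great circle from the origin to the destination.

617 km

Great circle: cos σ = sin φ₁ sin φ₂ + cos φ₁ cos φ₂ cos Δλ,  σ = 1.5109 rad → d_gc = 9624.3 km
Rhumb line: Δψ = -1.0615, q = Δφ/Δψ = 0.7679, d_rh = R√(Δφ²+q²Δλ²) = 10241.0 km
Excess = 10241.0 − 9624.3 = 616.7 ≈ 617 km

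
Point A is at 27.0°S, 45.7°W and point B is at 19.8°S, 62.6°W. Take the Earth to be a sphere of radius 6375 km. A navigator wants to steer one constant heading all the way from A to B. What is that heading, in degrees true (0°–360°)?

294.9°

Δψ = ln[tan(π/4+φ₂/2)/tan(π/4+φ₁/2)] = +0.1370
Δλ = -0.2950 rad (taken the short way round)
course = atan2(Δλ, Δψ) = 294.92°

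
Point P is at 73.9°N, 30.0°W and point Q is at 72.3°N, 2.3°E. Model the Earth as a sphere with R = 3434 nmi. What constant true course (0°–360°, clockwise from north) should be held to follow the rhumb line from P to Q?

Meridional parts: M(φ₁)=+1.9559, M(φ₂)=+1.8598 → ΔM = -0.0961;  Δλ = +0.5637 rad
tan C = Δλ / ΔM = -5.8642 → C = 99.68°

99.7°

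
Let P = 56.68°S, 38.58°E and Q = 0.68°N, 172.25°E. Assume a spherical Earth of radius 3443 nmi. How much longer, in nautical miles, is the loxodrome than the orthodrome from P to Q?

Great circle: cos σ = sin φ₁ sin φ₂ + cos φ₁ cos φ₂ cos Δλ,  σ = 1.9706 rad → d_gc = 6784.6 nmi
Rhumb line: Δψ = +1.2183, q = Δφ/Δψ = 0.8217, d_rh = R√(Δφ²+q²Δλ²) = 7446.2 nmi
Excess = 7446.2 − 6784.6 = 661.6 ≈ 662 nmi

662 nmi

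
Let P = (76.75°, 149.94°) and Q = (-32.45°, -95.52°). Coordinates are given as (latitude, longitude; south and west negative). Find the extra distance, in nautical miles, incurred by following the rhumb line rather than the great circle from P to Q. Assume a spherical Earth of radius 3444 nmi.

475 nmi

Great circle: cos σ = sin φ₁ sin φ₂ + cos φ₁ cos φ₂ cos Δλ,  σ = 2.2176 rad → d_gc = 7637.3 nmi
Rhumb line: Δψ = -2.7522, q = Δφ/Δψ = 0.6925, d_rh = R√(Δφ²+q²Δλ²) = 8112.7 nmi
Excess = 8112.7 − 7637.3 = 475.4 ≈ 475 nmi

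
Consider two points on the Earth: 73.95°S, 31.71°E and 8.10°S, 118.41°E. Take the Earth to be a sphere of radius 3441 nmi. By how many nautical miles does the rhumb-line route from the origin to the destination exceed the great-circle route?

263 nmi

Great circle: cos σ = sin φ₁ sin φ₂ + cos φ₁ cos φ₂ cos Δλ,  σ = 1.4190 rad → d_gc = 4882.9 nmi
Rhumb line: Δψ = +1.8173, q = Δφ/Δψ = 0.6324, d_rh = R√(Δφ²+q²Δλ²) = 5146.3 nmi
Excess = 5146.3 − 4882.9 = 263.4 ≈ 263 nmi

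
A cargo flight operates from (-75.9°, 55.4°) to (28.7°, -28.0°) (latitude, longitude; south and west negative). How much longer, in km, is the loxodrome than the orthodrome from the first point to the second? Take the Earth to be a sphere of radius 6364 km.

Great circle: cos σ = sin φ₁ sin φ₂ + cos φ₁ cos φ₂ cos Δλ,  σ = 2.0277 rad → d_gc = 12904.4 km
Rhumb line: Δψ = +2.6134, q = Δφ/Δψ = 0.6986, d_rh = R√(Δφ²+q²Δλ²) = 13298.8 km
Excess = 13298.8 − 12904.4 = 394.4 ≈ 394 km

394 km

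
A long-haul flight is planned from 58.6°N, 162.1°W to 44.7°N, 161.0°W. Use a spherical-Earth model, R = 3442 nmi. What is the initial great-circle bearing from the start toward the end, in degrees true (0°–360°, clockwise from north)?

176.7°

θ = atan2( sin Δλ·cos φ₂ ,  cos φ₁ sin φ₂ − sin φ₁ cos φ₂ cos Δλ )
  = atan2(+0.0136, -0.2401) = 176.75°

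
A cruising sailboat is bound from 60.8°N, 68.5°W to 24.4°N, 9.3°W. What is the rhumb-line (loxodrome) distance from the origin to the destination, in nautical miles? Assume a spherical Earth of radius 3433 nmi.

Rhumb course C = atan2(Δλ, Δψ) with Δψ = ln[tan(π/4+φ₂/2)/tan(π/4+φ₁/2)] = -0.9059, Δλ = +1.0332 → C = 131.24°
d = R·|Δφ| / |cos C| = 3433·0.63530 / 0.65925 = 3308 nmi

3308 nmi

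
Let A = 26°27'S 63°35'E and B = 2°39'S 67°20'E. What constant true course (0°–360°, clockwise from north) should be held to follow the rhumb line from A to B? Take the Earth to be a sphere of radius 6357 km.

8.6°

Δψ = ln[tan(π/4+φ₂/2)/tan(π/4+φ₁/2)] = +0.4327
Δλ = +0.0654 rad (taken the short way round)
course = atan2(Δλ, Δψ) = 8.60°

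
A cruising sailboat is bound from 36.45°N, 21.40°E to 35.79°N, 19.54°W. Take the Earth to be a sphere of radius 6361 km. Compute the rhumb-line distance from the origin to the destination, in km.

3672 km

Δψ = ln[tan(π/4+φ₂/2)/tan(π/4+φ₁/2)] = -0.0143;  Δφ = -0.0115 rad,  Δλ = -0.7145 rad
q = Δφ/Δψ = 0.8078
d = R·√(Δφ² + q²Δλ²) = 6361·0.57730 = 3672 km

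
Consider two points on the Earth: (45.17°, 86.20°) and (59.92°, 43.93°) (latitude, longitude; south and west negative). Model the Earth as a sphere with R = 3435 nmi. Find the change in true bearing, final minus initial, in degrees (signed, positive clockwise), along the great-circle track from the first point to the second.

At departure: θ₁ = atan2(sin Δλ cos φ₂, cos φ₁ sin φ₂ − sin φ₁ cos φ₂ cos Δλ) = 315.83°
At arrival: θ₂ = atan2(sin Δλ cos φ₁, −cos φ₂ sin φ₁ + sin φ₂ cos φ₁ cos Δλ) = 281.44°
Δθ = θ₂ − θ₁ = -34.4°

-34.4°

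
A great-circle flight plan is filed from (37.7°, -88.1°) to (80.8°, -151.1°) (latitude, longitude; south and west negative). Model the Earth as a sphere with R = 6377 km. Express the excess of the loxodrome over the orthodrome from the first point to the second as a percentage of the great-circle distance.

Great circle: σ = 0.8485 rad → d_gc = Rσ = 5411.0 km
Rhumb: Δφ = +0.7522, Δλ = -1.0996, Δψ = +1.8087, q = Δφ/Δψ = 0.4159 → d_rh = R√(Δφ²+q²Δλ²) = 5613.9 km
Excess = (5613.9 − 5411.0) / 5411.0 = 202.9 / 5411.0 = 3.7498% ≈ 3.7%

3.7%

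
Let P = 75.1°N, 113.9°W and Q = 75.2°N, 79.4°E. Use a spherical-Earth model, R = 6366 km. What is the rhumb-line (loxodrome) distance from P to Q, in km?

Δψ = ln[tan(π/4+φ₂/2)/tan(π/4+φ₁/2)] = +0.0068;  Δφ = +0.0017 rad,  Δλ = -2.9095 rad
q = Δφ/Δψ = 0.2563
d = R·√(Δφ² + q²Δλ²) = 6366·0.74566 = 4747 km

4747 km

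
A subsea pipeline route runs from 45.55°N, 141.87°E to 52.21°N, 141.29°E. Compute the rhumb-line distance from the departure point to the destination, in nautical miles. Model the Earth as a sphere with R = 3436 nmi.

Δψ = ln[tan(π/4+φ₂/2)/tan(π/4+φ₁/2)] = +0.1771;  Δφ = +0.1162 rad,  Δλ = -0.0101 rad
q = Δφ/Δψ = 0.6563
d = R·√(Δφ² + q²Δλ²) = 3436·0.11643 = 400 nmi

400 nmi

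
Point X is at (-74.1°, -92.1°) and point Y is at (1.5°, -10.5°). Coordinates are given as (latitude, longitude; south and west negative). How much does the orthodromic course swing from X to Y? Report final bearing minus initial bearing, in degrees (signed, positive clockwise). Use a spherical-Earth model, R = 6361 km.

Initial bearing θ₁ = atan2(sin Δλ cos φ₂, cos φ₁ sin φ₂ − sin φ₁ cos φ₂ cos Δλ) = 81.51°
Final bearing θ₂ = (initial bearing from the destination back to the start) + 180° = 15.73°
Δθ = θ₂ − θ₁ = -65.8°

-65.8°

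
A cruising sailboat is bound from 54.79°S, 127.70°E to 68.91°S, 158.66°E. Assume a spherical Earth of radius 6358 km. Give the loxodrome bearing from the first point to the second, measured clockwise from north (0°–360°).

Meridional parts: M(φ₁)=-1.1479, M(φ₂)=-1.6812 → ΔM = -0.5333;  Δλ = +0.5404 rad
tan C = Δλ / ΔM = -1.0132 → C = 134.63°

134.6°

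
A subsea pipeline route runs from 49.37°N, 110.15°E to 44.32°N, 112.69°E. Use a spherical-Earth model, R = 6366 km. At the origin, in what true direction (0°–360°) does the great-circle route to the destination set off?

N = sin Δλ·cos φ₂ = +0.0317;  D = cos φ₁ sin φ₂ − sin φ₁ cos φ₂ cos Δλ = -0.0875
initial course = atan2(N, D) = 160.08°

160.1°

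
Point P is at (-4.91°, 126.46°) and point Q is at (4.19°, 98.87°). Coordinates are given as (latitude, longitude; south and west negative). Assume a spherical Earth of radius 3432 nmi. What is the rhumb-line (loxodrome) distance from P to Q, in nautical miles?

Δψ = ln[tan(π/4+φ₂/2)/tan(π/4+φ₁/2)] = +0.1590;  Δφ = +0.1588 rad,  Δλ = -0.4815 rad
q = Δφ/Δψ = 0.9989
d = R·√(Δφ² + q²Δλ²) = 3432·0.50656 = 1739 nmi

1739 nmi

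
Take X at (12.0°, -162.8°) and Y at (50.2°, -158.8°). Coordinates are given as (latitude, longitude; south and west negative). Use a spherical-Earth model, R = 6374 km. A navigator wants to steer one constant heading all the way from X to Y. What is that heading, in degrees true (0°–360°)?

5.0°

Δψ = ln[tan(π/4+φ₂/2)/tan(π/4+φ₁/2)] = +0.8051
Δλ = +0.0698 rad (taken the short way round)
course = atan2(Δλ, Δψ) = 4.96°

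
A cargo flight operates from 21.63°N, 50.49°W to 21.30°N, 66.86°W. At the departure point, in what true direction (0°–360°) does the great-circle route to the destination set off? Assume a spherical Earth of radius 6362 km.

271.8°

θ = atan2( sin Δλ·cos φ₂ ,  cos φ₁ sin φ₂ − sin φ₁ cos φ₂ cos Δλ )
  = atan2(-0.2626, +0.0082) = 271.78°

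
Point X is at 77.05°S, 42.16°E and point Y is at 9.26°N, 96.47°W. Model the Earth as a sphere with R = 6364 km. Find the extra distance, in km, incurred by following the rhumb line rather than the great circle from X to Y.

Great circle: cos σ = sin φ₁ sin φ₂ + cos φ₁ cos φ₂ cos Δλ,  σ = 1.8995 rad → d_gc = 12088.4 km
Rhumb line: Δψ = +2.3383, q = Δφ/Δψ = 0.6442, d_rh = R√(Δφ²+q²Δλ²) = 13795.1 km
Excess = 13795.1 − 12088.4 = 1706.7 ≈ 1707 km

1707 km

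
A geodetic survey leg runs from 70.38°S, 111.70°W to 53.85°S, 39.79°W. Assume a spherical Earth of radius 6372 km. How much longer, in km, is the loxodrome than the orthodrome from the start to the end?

211 km

Great circle: cos σ = sin φ₁ sin φ₂ + cos φ₁ cos φ₂ cos Δλ,  σ = 0.6057 rad → d_gc = 3859.6 km
Rhumb line: Δψ = +0.6353, q = Δφ/Δψ = 0.4542, d_rh = R√(Δφ²+q²Δλ²) = 4070.7 km
Excess = 4070.7 − 3859.6 = 211.1 ≈ 211 km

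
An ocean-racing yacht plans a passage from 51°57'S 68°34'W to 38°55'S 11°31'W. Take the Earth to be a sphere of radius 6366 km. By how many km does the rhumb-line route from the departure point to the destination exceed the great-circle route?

Great circle: cos σ = sin φ₁ sin φ₂ + cos φ₁ cos φ₂ cos Δλ,  σ = 0.7144 rad → d_gc = 4547.6 km
Rhumb line: Δψ = +0.3263, q = Δφ/Δψ = 0.6971, d_rh = R√(Δφ²+q²Δλ²) = 4649.8 km
Excess = 4649.8 − 4547.6 = 102.2 ≈ 102 km

102 km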